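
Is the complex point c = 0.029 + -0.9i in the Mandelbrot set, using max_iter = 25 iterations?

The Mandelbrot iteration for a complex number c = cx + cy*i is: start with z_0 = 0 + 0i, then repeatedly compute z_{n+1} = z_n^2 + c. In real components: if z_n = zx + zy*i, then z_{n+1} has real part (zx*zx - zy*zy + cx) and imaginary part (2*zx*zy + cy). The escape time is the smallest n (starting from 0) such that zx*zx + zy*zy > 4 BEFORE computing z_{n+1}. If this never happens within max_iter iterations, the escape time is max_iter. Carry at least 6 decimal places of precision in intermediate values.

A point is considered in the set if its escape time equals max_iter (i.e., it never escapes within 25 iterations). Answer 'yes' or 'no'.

Answer: no

Derivation:
z_0 = 0 + 0i, c = 0.0290 + -0.9000i
Iter 1: z = 0.0290 + -0.9000i, |z|^2 = 0.8108
Iter 2: z = -0.7802 + -0.9522i, |z|^2 = 1.5153
Iter 3: z = -0.2690 + 0.5857i, |z|^2 = 0.4155
Iter 4: z = -0.2417 + -1.2152i, |z|^2 = 1.5351
Iter 5: z = -1.3892 + -0.3126i, |z|^2 = 2.0276
Iter 6: z = 1.8612 + -0.0315i, |z|^2 = 3.4651
Iter 7: z = 3.4921 + -1.0174i, |z|^2 = 13.2298
Escaped at iteration 7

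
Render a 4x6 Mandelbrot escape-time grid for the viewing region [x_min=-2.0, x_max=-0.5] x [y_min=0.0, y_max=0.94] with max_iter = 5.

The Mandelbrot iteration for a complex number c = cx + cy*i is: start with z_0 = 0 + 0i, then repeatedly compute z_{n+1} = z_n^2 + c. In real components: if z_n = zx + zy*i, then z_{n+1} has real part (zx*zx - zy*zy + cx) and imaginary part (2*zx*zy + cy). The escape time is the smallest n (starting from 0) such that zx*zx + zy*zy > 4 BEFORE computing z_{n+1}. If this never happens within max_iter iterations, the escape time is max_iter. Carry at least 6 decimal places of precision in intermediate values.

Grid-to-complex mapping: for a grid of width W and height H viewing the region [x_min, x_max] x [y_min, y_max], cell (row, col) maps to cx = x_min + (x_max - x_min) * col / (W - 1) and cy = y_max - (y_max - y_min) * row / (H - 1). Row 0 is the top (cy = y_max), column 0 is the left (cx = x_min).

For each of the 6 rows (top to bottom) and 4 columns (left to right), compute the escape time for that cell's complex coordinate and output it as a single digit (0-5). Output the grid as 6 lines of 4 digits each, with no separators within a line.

Answer: 1334
1335
1355
1455
1555
5555

Derivation:
(row=0, col=0): c = -2.0000 + 0.9400i → escape time 1
(row=0, col=1): c = -1.5000 + 0.9400i → escape time 3
(row=0, col=2): c = -1.0000 + 0.9400i → escape time 3
(row=0, col=3): c = -0.5000 + 0.9400i → escape time 4
(row=1, col=0): c = -2.0000 + 0.7520i → escape time 1
(row=1, col=1): c = -1.5000 + 0.7520i → escape time 3
(row=1, col=2): c = -1.0000 + 0.7520i → escape time 3
(row=1, col=3): c = -0.5000 + 0.7520i → escape time 5
(row=2, col=0): c = -2.0000 + 0.5640i → escape time 1
(row=2, col=1): c = -1.5000 + 0.5640i → escape time 3
(row=2, col=2): c = -1.0000 + 0.5640i → escape time 5
(row=2, col=3): c = -0.5000 + 0.5640i → escape time 5
(row=3, col=0): c = -2.0000 + 0.3760i → escape time 1
(row=3, col=1): c = -1.5000 + 0.3760i → escape time 4
(row=3, col=2): c = -1.0000 + 0.3760i → escape time 5
(row=3, col=3): c = -0.5000 + 0.3760i → escape time 5
(row=4, col=0): c = -2.0000 + 0.1880i → escape time 1
(row=4, col=1): c = -1.5000 + 0.1880i → escape time 5
(row=4, col=2): c = -1.0000 + 0.1880i → escape time 5
(row=4, col=3): c = -0.5000 + 0.1880i → escape time 5
(row=5, col=0): c = -2.0000 + 0.0000i → escape time 5
(row=5, col=1): c = -1.5000 + 0.0000i → escape time 5
(row=5, col=2): c = -1.0000 + 0.0000i → escape time 5
(row=5, col=3): c = -0.5000 + 0.0000i → escape time 5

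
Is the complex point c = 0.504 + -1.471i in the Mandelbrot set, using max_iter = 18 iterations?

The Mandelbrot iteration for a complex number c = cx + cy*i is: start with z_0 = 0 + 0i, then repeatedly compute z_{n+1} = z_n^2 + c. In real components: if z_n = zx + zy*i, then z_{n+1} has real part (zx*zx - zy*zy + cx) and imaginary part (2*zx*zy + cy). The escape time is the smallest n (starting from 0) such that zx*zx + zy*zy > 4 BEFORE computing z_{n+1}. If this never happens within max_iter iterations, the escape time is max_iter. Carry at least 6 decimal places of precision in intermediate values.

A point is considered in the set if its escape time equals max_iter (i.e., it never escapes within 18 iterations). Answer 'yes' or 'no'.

Answer: no

Derivation:
z_0 = 0 + 0i, c = 0.5040 + -1.4710i
Iter 1: z = 0.5040 + -1.4710i, |z|^2 = 2.4179
Iter 2: z = -1.4058 + -2.9538i, |z|^2 = 10.7011
Escaped at iteration 2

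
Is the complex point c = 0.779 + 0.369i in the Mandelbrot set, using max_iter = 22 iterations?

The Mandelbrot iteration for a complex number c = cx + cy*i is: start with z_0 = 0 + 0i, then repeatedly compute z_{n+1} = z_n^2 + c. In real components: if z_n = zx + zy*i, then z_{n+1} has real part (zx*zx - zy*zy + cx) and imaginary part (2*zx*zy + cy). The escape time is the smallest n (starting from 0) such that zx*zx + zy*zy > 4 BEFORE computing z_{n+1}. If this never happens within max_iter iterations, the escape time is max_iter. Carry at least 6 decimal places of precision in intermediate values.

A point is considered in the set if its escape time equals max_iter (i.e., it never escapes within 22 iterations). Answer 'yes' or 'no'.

z_0 = 0 + 0i, c = 0.7790 + 0.3690i
Iter 1: z = 0.7790 + 0.3690i, |z|^2 = 0.7430
Iter 2: z = 1.2497 + 0.9439i, |z|^2 = 2.4527
Iter 3: z = 1.4497 + 2.7282i, |z|^2 = 9.5446
Escaped at iteration 3

Answer: no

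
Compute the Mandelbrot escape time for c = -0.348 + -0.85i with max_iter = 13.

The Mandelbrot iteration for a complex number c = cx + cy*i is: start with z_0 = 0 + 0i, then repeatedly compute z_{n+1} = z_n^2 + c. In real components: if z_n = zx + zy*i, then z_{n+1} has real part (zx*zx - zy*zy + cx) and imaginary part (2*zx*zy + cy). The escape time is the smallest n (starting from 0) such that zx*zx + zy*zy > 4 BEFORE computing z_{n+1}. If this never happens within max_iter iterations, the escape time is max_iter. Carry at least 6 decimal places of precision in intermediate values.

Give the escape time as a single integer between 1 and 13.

Answer: 6

Derivation:
z_0 = 0 + 0i, c = -0.3480 + -0.8500i
Iter 1: z = -0.3480 + -0.8500i, |z|^2 = 0.8436
Iter 2: z = -0.9494 + -0.2584i, |z|^2 = 0.9681
Iter 3: z = 0.4866 + -0.3594i, |z|^2 = 0.3659
Iter 4: z = -0.2404 + -1.1997i, |z|^2 = 1.4971
Iter 5: z = -1.7295 + -0.2732i, |z|^2 = 3.0659
Iter 6: z = 2.5686 + 0.0952i, |z|^2 = 6.6067
Escaped at iteration 6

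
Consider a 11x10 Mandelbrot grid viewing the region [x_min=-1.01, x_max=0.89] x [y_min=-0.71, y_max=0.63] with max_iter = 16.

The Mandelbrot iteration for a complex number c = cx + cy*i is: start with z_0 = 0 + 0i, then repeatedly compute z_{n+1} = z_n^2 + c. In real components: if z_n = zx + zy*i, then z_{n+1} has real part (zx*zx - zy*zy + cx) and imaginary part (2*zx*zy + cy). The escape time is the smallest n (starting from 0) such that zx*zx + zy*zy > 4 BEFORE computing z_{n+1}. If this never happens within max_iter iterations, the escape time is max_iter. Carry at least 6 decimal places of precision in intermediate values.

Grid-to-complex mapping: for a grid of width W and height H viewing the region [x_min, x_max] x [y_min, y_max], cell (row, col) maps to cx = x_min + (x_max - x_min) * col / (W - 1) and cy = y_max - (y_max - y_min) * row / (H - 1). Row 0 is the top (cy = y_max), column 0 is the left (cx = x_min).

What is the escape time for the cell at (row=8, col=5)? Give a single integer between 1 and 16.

Answer: 16

Derivation:
z_0 = 0 + 0i, c = -0.0600 + -0.5611i
Iter 1: z = -0.0600 + -0.5611i, |z|^2 = 0.3184
Iter 2: z = -0.3712 + -0.4938i, |z|^2 = 0.3816
Iter 3: z = -0.1660 + -0.1945i, |z|^2 = 0.0654
Iter 4: z = -0.0703 + -0.4965i, |z|^2 = 0.2515
Iter 5: z = -0.3016 + -0.4913i, |z|^2 = 0.3324
Iter 6: z = -0.2104 + -0.2647i, |z|^2 = 0.1144
Iter 7: z = -0.0858 + -0.4497i, |z|^2 = 0.2096
Iter 8: z = -0.2549 + -0.4839i, |z|^2 = 0.2992
Iter 9: z = -0.2292 + -0.3144i, |z|^2 = 0.1514
Iter 10: z = -0.1063 + -0.4170i, |z|^2 = 0.1852
Iter 11: z = -0.2225 + -0.4725i, |z|^2 = 0.2727
Iter 12: z = -0.2337 + -0.3508i, |z|^2 = 0.1777
Iter 13: z = -0.1285 + -0.3971i, |z|^2 = 0.1742
Iter 14: z = -0.2012 + -0.4591i, |z|^2 = 0.2512
Iter 15: z = -0.2303 + -0.3764i, |z|^2 = 0.1947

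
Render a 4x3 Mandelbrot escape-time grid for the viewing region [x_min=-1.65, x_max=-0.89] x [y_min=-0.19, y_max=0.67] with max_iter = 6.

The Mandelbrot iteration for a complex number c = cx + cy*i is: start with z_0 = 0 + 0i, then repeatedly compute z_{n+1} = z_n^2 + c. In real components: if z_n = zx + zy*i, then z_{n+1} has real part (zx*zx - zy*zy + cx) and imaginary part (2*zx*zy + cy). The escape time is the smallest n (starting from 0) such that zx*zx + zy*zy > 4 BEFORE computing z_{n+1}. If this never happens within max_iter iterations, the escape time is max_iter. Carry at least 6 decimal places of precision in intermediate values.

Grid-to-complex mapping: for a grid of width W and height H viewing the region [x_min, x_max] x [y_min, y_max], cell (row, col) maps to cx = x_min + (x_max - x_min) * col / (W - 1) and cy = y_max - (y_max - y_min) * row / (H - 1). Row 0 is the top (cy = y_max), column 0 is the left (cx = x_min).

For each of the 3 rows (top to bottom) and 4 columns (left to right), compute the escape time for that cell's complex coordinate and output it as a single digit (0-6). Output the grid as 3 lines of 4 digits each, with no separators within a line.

Answer: 3334
4666
4666

Derivation:
(row=0, col=0): c = -1.6500 + 0.6700i → escape time 3
(row=0, col=1): c = -1.3967 + 0.6700i → escape time 3
(row=0, col=2): c = -1.1433 + 0.6700i → escape time 3
(row=0, col=3): c = -0.8900 + 0.6700i → escape time 4
(row=1, col=0): c = -1.6500 + 0.2400i → escape time 4
(row=1, col=1): c = -1.3967 + 0.2400i → escape time 6
(row=1, col=2): c = -1.1433 + 0.2400i → escape time 6
(row=1, col=3): c = -0.8900 + 0.2400i → escape time 6
(row=2, col=0): c = -1.6500 + -0.1900i → escape time 4
(row=2, col=1): c = -1.3967 + -0.1900i → escape time 6
(row=2, col=2): c = -1.1433 + -0.1900i → escape time 6
(row=2, col=3): c = -0.8900 + -0.1900i → escape time 6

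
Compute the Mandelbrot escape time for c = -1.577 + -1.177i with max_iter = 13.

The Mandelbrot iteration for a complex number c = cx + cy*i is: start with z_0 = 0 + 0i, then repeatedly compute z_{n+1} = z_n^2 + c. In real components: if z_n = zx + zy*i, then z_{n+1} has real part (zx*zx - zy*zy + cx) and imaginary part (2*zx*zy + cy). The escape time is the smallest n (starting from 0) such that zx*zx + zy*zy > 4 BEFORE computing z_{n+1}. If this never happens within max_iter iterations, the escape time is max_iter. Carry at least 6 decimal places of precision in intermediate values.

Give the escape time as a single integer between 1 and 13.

z_0 = 0 + 0i, c = -1.5770 + -1.1770i
Iter 1: z = -1.5770 + -1.1770i, |z|^2 = 3.8723
Iter 2: z = -0.4754 + 2.5353i, |z|^2 = 6.6535
Escaped at iteration 2

Answer: 2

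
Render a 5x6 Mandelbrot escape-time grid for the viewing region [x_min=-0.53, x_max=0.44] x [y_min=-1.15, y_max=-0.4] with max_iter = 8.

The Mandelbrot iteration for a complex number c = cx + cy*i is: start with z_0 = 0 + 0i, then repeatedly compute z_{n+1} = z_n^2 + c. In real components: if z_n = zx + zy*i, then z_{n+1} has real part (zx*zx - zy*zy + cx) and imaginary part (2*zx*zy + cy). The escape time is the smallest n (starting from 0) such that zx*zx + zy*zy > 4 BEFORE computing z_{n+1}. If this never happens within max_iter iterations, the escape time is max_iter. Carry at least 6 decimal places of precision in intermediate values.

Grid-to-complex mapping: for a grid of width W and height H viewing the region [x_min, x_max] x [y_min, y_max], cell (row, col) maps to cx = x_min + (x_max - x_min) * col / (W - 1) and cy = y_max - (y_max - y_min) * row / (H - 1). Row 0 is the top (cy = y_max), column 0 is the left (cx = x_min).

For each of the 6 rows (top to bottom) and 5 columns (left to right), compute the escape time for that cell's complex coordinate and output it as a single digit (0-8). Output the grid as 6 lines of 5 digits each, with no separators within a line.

(row=0, col=0): c = -0.5300 + -0.4000i → escape time 8
(row=0, col=1): c = -0.2875 + -0.4000i → escape time 8
(row=0, col=2): c = -0.0450 + -0.4000i → escape time 8
(row=0, col=3): c = 0.1975 + -0.4000i → escape time 8
(row=0, col=4): c = 0.4400 + -0.4000i → escape time 8
(row=1, col=0): c = -0.5300 + -0.5500i → escape time 8
(row=1, col=1): c = -0.2875 + -0.5500i → escape time 8
(row=1, col=2): c = -0.0450 + -0.5500i → escape time 8
(row=1, col=3): c = 0.1975 + -0.5500i → escape time 8
(row=1, col=4): c = 0.4400 + -0.5500i → escape time 6
(row=2, col=0): c = -0.5300 + -0.7000i → escape time 8
(row=2, col=1): c = -0.2875 + -0.7000i → escape time 8
(row=2, col=2): c = -0.0450 + -0.7000i → escape time 8
(row=2, col=3): c = 0.1975 + -0.7000i → escape time 6
(row=2, col=4): c = 0.4400 + -0.7000i → escape time 4
(row=3, col=0): c = -0.5300 + -0.8500i → escape time 4
(row=3, col=1): c = -0.2875 + -0.8500i → escape time 8
(row=3, col=2): c = -0.0450 + -0.8500i → escape time 8
(row=3, col=3): c = 0.1975 + -0.8500i → escape time 5
(row=3, col=4): c = 0.4400 + -0.8500i → escape time 3
(row=4, col=0): c = -0.5300 + -1.0000i → escape time 4
(row=4, col=1): c = -0.2875 + -1.0000i → escape time 5
(row=4, col=2): c = -0.0450 + -1.0000i → escape time 8
(row=4, col=3): c = 0.1975 + -1.0000i → escape time 4
(row=4, col=4): c = 0.4400 + -1.0000i → escape time 3
(row=5, col=0): c = -0.5300 + -1.1500i → escape time 3
(row=5, col=1): c = -0.2875 + -1.1500i → escape time 4
(row=5, col=2): c = -0.0450 + -1.1500i → escape time 4
(row=5, col=3): c = 0.1975 + -1.1500i → escape time 3
(row=5, col=4): c = 0.4400 + -1.1500i → escape time 2

Answer: 88888
88886
88864
48853
45843
34432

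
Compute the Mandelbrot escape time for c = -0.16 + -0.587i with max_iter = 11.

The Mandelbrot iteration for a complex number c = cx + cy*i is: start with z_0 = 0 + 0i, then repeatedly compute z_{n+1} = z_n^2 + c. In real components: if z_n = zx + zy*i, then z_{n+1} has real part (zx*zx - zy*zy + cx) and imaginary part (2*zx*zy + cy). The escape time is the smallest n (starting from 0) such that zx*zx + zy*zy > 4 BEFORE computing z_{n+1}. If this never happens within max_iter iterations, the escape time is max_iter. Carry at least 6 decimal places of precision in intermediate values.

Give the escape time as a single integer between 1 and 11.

Answer: 11

Derivation:
z_0 = 0 + 0i, c = -0.1600 + -0.5870i
Iter 1: z = -0.1600 + -0.5870i, |z|^2 = 0.3702
Iter 2: z = -0.4790 + -0.3992i, |z|^2 = 0.3887
Iter 3: z = -0.0899 + -0.2046i, |z|^2 = 0.0500
Iter 4: z = -0.1938 + -0.5502i, |z|^2 = 0.3403
Iter 5: z = -0.4252 + -0.3738i, |z|^2 = 0.3205
Iter 6: z = -0.1189 + -0.2692i, |z|^2 = 0.0866
Iter 7: z = -0.2183 + -0.5230i, |z|^2 = 0.3212
Iter 8: z = -0.3858 + -0.3587i, |z|^2 = 0.2775
Iter 9: z = -0.1398 + -0.3102i, |z|^2 = 0.1158
Iter 10: z = -0.2367 + -0.5003i, |z|^2 = 0.3063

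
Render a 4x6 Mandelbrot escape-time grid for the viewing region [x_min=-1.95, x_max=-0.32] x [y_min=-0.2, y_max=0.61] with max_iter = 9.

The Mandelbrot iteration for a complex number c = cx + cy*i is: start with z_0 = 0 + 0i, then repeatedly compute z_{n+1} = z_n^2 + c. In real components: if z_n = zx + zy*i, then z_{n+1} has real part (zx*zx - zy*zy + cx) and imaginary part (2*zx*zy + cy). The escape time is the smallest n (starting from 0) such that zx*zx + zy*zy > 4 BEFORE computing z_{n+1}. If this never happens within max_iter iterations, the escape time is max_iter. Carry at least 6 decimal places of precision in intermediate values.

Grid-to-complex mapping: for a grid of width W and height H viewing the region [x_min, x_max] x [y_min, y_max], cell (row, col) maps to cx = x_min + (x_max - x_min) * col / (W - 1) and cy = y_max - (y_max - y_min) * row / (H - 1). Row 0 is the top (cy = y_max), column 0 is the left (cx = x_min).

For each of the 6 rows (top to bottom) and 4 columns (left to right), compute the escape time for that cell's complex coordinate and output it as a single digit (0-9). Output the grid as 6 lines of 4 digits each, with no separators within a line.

(row=0, col=0): c = -1.9500 + 0.6100i → escape time 1
(row=0, col=1): c = -1.4067 + 0.6100i → escape time 3
(row=0, col=2): c = -0.8633 + 0.6100i → escape time 5
(row=0, col=3): c = -0.3200 + 0.6100i → escape time 9
(row=1, col=0): c = -1.9500 + 0.4480i → escape time 1
(row=1, col=1): c = -1.4067 + 0.4480i → escape time 4
(row=1, col=2): c = -0.8633 + 0.4480i → escape time 6
(row=1, col=3): c = -0.3200 + 0.4480i → escape time 9
(row=2, col=0): c = -1.9500 + 0.2860i → escape time 3
(row=2, col=1): c = -1.4067 + 0.2860i → escape time 5
(row=2, col=2): c = -0.8633 + 0.2860i → escape time 9
(row=2, col=3): c = -0.3200 + 0.2860i → escape time 9
(row=3, col=0): c = -1.9500 + 0.1240i → escape time 4
(row=3, col=1): c = -1.4067 + 0.1240i → escape time 9
(row=3, col=2): c = -0.8633 + 0.1240i → escape time 9
(row=3, col=3): c = -0.3200 + 0.1240i → escape time 9
(row=4, col=0): c = -1.9500 + -0.0380i → escape time 5
(row=4, col=1): c = -1.4067 + -0.0380i → escape time 9
(row=4, col=2): c = -0.8633 + -0.0380i → escape time 9
(row=4, col=3): c = -0.3200 + -0.0380i → escape time 9
(row=5, col=0): c = -1.9500 + -0.2000i → escape time 3
(row=5, col=1): c = -1.4067 + -0.2000i → escape time 6
(row=5, col=2): c = -0.8633 + -0.2000i → escape time 9
(row=5, col=3): c = -0.3200 + -0.2000i → escape time 9

Answer: 1359
1469
3599
4999
5999
3699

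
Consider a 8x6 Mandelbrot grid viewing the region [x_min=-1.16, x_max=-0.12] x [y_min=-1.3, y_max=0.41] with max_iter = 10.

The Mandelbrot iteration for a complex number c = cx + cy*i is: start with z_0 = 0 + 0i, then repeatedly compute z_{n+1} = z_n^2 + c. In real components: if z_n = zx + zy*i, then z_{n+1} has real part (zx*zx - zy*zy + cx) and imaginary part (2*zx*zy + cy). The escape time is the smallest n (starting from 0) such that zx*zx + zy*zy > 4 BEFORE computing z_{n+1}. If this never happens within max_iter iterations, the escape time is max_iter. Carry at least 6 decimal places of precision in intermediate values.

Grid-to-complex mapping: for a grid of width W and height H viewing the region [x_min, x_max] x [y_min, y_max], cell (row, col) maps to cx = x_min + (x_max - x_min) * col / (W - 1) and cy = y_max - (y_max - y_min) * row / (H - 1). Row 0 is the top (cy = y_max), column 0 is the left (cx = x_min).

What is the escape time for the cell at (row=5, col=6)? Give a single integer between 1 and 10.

z_0 = 0 + 0i, c = -0.2686 + -1.3000i
Iter 1: z = -0.2686 + -1.3000i, |z|^2 = 1.7621
Iter 2: z = -1.8864 + -0.6017i, |z|^2 = 3.9207
Iter 3: z = 2.9280 + 0.9702i, |z|^2 = 9.5146
Escaped at iteration 3

Answer: 3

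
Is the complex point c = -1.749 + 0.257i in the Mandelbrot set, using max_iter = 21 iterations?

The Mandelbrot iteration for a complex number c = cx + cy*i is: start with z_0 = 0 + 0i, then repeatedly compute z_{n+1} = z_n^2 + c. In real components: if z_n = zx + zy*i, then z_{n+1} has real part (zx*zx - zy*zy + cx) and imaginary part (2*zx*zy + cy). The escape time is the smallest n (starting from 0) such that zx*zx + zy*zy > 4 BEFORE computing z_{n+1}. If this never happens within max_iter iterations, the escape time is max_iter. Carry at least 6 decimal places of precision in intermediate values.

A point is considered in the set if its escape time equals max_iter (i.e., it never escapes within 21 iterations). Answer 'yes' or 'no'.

z_0 = 0 + 0i, c = -1.7490 + 0.2570i
Iter 1: z = -1.7490 + 0.2570i, |z|^2 = 3.1251
Iter 2: z = 1.2440 + -0.6420i, |z|^2 = 1.9596
Iter 3: z = -0.6137 + -1.3402i, |z|^2 = 2.1728
Iter 4: z = -3.1685 + 1.9020i, |z|^2 = 13.6570
Escaped at iteration 4

Answer: no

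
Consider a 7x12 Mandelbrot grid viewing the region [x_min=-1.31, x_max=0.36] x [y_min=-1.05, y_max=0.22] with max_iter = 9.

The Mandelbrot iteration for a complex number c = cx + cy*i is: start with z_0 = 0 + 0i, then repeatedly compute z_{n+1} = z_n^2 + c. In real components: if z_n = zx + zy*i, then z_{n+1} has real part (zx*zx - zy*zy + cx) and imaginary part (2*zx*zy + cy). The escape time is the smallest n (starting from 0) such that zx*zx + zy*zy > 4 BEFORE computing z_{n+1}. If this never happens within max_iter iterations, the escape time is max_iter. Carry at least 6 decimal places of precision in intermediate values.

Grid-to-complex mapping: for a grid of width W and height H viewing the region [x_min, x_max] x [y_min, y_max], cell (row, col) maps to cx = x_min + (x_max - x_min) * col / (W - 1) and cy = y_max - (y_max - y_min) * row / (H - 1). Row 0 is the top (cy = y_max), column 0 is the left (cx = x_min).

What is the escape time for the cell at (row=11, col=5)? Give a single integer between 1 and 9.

z_0 = 0 + 0i, c = 0.0817 + -1.0500i
Iter 1: z = 0.0817 + -1.0500i, |z|^2 = 1.1092
Iter 2: z = -1.0142 + -1.2215i, |z|^2 = 2.5206
Iter 3: z = -0.3819 + 1.4276i, |z|^2 = 2.1839
Iter 4: z = -1.8106 + -2.1403i, |z|^2 = 7.8590
Escaped at iteration 4

Answer: 4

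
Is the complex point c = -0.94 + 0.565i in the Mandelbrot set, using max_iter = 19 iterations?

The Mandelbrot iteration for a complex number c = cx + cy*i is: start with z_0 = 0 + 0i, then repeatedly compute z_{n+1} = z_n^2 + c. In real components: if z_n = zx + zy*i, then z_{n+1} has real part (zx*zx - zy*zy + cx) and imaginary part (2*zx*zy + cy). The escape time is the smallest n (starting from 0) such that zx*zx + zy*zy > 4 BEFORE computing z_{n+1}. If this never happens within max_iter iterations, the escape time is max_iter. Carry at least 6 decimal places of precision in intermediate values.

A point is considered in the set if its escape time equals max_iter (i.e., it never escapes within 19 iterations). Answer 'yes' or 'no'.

Answer: no

Derivation:
z_0 = 0 + 0i, c = -0.9400 + 0.5650i
Iter 1: z = -0.9400 + 0.5650i, |z|^2 = 1.2028
Iter 2: z = -0.3756 + -0.4972i, |z|^2 = 0.3883
Iter 3: z = -1.0461 + 0.9385i, |z|^2 = 1.9752
Iter 4: z = -0.7265 + -1.3986i, |z|^2 = 2.4838
Iter 5: z = -2.3683 + 2.5971i, |z|^2 = 12.3538
Escaped at iteration 5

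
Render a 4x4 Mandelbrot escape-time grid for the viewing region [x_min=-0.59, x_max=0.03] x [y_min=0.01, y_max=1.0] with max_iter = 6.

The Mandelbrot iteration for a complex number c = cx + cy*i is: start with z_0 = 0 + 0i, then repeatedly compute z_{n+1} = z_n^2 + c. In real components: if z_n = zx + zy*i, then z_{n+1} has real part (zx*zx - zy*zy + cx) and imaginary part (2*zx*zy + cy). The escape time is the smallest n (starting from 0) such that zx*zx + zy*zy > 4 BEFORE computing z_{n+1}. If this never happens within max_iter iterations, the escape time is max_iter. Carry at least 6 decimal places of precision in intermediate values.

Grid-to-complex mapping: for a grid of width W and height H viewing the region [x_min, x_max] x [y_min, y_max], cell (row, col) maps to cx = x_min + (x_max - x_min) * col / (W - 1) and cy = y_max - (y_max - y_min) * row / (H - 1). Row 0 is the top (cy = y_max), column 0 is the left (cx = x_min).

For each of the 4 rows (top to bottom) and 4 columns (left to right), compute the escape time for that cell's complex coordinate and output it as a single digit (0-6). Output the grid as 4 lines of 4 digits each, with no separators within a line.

Answer: 4466
6666
6666
6666

Derivation:
(row=0, col=0): c = -0.5900 + 1.0000i → escape time 4
(row=0, col=1): c = -0.3833 + 1.0000i → escape time 4
(row=0, col=2): c = -0.1767 + 1.0000i → escape time 6
(row=0, col=3): c = 0.0300 + 1.0000i → escape time 6
(row=1, col=0): c = -0.5900 + 0.6700i → escape time 6
(row=1, col=1): c = -0.3833 + 0.6700i → escape time 6
(row=1, col=2): c = -0.1767 + 0.6700i → escape time 6
(row=1, col=3): c = 0.0300 + 0.6700i → escape time 6
(row=2, col=0): c = -0.5900 + 0.3400i → escape time 6
(row=2, col=1): c = -0.3833 + 0.3400i → escape time 6
(row=2, col=2): c = -0.1767 + 0.3400i → escape time 6
(row=2, col=3): c = 0.0300 + 0.3400i → escape time 6
(row=3, col=0): c = -0.5900 + 0.0100i → escape time 6
(row=3, col=1): c = -0.3833 + 0.0100i → escape time 6
(row=3, col=2): c = -0.1767 + 0.0100i → escape time 6
(row=3, col=3): c = 0.0300 + 0.0100i → escape time 6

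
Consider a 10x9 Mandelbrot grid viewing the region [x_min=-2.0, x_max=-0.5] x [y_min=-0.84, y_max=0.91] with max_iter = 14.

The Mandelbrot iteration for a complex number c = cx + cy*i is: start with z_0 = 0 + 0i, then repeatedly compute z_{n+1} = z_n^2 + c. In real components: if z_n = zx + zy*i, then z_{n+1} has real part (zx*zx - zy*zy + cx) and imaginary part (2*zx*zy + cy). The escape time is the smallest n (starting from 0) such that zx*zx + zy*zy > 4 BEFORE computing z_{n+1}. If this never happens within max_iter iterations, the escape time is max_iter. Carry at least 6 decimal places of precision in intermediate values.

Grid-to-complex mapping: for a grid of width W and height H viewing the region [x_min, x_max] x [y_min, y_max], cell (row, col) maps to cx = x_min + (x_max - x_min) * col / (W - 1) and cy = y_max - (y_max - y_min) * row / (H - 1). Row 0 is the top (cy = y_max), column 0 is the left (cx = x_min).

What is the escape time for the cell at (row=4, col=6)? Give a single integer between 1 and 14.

Answer: 14

Derivation:
z_0 = 0 + 0i, c = -1.0000 + 0.0350i
Iter 1: z = -1.0000 + 0.0350i, |z|^2 = 1.0012
Iter 2: z = -0.0012 + -0.0350i, |z|^2 = 0.0012
Iter 3: z = -1.0012 + 0.0351i, |z|^2 = 1.0037
Iter 4: z = 0.0012 + -0.0353i, |z|^2 = 0.0012
Iter 5: z = -1.0012 + 0.0349i, |z|^2 = 1.0037
Iter 6: z = 0.0013 + -0.0349i, |z|^2 = 0.0012
Iter 7: z = -1.0012 + 0.0349i, |z|^2 = 1.0037
Iter 8: z = 0.0012 + -0.0349i, |z|^2 = 0.0012
Iter 9: z = -1.0012 + 0.0349i, |z|^2 = 1.0037
Iter 10: z = 0.0012 + -0.0349i, |z|^2 = 0.0012
Iter 11: z = -1.0012 + 0.0349i, |z|^2 = 1.0037
Iter 12: z = 0.0012 + -0.0349i, |z|^2 = 0.0012
Iter 13: z = -1.0012 + 0.0349i, |z|^2 = 1.0037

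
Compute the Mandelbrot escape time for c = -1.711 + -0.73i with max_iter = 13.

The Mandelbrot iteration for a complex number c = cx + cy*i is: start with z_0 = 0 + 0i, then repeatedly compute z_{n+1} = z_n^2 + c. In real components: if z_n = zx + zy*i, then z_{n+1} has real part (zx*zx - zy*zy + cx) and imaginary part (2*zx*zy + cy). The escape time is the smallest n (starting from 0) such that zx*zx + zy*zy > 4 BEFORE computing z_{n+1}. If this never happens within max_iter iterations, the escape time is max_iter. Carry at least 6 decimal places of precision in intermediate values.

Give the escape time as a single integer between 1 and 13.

Answer: 3

Derivation:
z_0 = 0 + 0i, c = -1.7110 + -0.7300i
Iter 1: z = -1.7110 + -0.7300i, |z|^2 = 3.4604
Iter 2: z = 0.6836 + 1.7681i, |z|^2 = 3.5934
Iter 3: z = -4.3697 + 1.6874i, |z|^2 = 21.9415
Escaped at iteration 3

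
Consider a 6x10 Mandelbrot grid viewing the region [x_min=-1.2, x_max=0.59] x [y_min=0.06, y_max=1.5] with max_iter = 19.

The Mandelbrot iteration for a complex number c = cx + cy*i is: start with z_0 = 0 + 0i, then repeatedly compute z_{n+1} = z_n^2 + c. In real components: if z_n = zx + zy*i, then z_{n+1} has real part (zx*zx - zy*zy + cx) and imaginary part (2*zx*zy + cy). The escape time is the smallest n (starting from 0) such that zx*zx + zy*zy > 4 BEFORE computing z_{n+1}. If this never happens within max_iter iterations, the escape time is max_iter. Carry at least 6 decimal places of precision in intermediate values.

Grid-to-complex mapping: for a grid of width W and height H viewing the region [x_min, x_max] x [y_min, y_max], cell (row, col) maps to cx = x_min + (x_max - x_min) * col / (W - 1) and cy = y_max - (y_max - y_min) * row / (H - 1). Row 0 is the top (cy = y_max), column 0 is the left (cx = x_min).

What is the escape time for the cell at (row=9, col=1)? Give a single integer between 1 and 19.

z_0 = 0 + 0i, c = -0.8420 + 0.0600i
Iter 1: z = -0.8420 + 0.0600i, |z|^2 = 0.7126
Iter 2: z = -0.1366 + -0.0410i, |z|^2 = 0.0204
Iter 3: z = -0.8250 + 0.0712i, |z|^2 = 0.6857
Iter 4: z = -0.1664 + -0.0575i, |z|^2 = 0.0310
Iter 5: z = -0.8176 + 0.0791i, |z|^2 = 0.6748
Iter 6: z = -0.1798 + -0.0694i, |z|^2 = 0.0371
Iter 7: z = -0.8145 + 0.0850i, |z|^2 = 0.6706
Iter 8: z = -0.1858 + -0.0784i, |z|^2 = 0.0407
Iter 9: z = -0.8136 + 0.0891i, |z|^2 = 0.6699
Iter 10: z = -0.1880 + -0.0850i, |z|^2 = 0.0426
Iter 11: z = -0.8139 + 0.0920i, |z|^2 = 0.6709
Iter 12: z = -0.1880 + -0.0897i, |z|^2 = 0.0434
Iter 13: z = -0.8147 + 0.0937i, |z|^2 = 0.6725
Iter 14: z = -0.1871 + -0.0927i, |z|^2 = 0.0436
Iter 15: z = -0.8156 + 0.0947i, |z|^2 = 0.6742
Iter 16: z = -0.1858 + -0.0945i, |z|^2 = 0.0434
Iter 17: z = -0.8164 + 0.0951i, |z|^2 = 0.6756
Iter 18: z = -0.1845 + -0.0953i, |z|^2 = 0.0431

Answer: 19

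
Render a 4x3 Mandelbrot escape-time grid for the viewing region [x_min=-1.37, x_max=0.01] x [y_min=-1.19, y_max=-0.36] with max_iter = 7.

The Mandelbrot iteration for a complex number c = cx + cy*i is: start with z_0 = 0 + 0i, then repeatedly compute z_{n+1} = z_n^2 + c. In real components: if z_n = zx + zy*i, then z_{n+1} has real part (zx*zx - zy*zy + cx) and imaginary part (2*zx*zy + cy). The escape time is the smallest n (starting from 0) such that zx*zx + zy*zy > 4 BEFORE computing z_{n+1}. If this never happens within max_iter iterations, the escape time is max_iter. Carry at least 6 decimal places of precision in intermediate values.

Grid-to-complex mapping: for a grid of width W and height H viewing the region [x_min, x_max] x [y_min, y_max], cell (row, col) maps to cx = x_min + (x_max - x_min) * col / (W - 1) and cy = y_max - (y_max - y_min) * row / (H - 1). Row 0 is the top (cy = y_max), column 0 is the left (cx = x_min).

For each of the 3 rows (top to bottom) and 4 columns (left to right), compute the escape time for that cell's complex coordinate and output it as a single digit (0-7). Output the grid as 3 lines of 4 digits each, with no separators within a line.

(row=0, col=0): c = -1.3700 + -0.3600i → escape time 5
(row=0, col=1): c = -0.9100 + -0.3600i → escape time 7
(row=0, col=2): c = -0.4500 + -0.3600i → escape time 7
(row=0, col=3): c = 0.0100 + -0.3600i → escape time 7
(row=1, col=0): c = -1.3700 + -0.7750i → escape time 3
(row=1, col=1): c = -0.9100 + -0.7750i → escape time 4
(row=1, col=2): c = -0.4500 + -0.7750i → escape time 6
(row=1, col=3): c = 0.0100 + -0.7750i → escape time 7
(row=2, col=0): c = -1.3700 + -1.1900i → escape time 2
(row=2, col=1): c = -0.9100 + -1.1900i → escape time 3
(row=2, col=2): c = -0.4500 + -1.1900i → escape time 3
(row=2, col=3): c = 0.0100 + -1.1900i → escape time 3

Answer: 5777
3467
2333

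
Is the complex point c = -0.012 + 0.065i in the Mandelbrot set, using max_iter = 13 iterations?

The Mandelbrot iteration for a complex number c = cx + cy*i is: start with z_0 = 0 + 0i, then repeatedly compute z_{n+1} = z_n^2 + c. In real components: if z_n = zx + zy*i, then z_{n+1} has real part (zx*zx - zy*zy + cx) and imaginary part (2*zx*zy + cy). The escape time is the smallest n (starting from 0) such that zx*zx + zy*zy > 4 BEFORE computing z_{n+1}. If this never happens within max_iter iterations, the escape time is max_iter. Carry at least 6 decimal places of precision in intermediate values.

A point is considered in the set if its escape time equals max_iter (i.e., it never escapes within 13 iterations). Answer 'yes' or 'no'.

z_0 = 0 + 0i, c = -0.0120 + 0.0650i
Iter 1: z = -0.0120 + 0.0650i, |z|^2 = 0.0044
Iter 2: z = -0.0161 + 0.0634i, |z|^2 = 0.0043
Iter 3: z = -0.0158 + 0.0630i, |z|^2 = 0.0042
Iter 4: z = -0.0157 + 0.0630i, |z|^2 = 0.0042
Iter 5: z = -0.0157 + 0.0630i, |z|^2 = 0.0042
Iter 6: z = -0.0157 + 0.0630i, |z|^2 = 0.0042
Iter 7: z = -0.0157 + 0.0630i, |z|^2 = 0.0042
Iter 8: z = -0.0157 + 0.0630i, |z|^2 = 0.0042
Iter 9: z = -0.0157 + 0.0630i, |z|^2 = 0.0042
Iter 10: z = -0.0157 + 0.0630i, |z|^2 = 0.0042
Iter 11: z = -0.0157 + 0.0630i, |z|^2 = 0.0042
Iter 12: z = -0.0157 + 0.0630i, |z|^2 = 0.0042
Did not escape in 13 iterations → in set

Answer: yes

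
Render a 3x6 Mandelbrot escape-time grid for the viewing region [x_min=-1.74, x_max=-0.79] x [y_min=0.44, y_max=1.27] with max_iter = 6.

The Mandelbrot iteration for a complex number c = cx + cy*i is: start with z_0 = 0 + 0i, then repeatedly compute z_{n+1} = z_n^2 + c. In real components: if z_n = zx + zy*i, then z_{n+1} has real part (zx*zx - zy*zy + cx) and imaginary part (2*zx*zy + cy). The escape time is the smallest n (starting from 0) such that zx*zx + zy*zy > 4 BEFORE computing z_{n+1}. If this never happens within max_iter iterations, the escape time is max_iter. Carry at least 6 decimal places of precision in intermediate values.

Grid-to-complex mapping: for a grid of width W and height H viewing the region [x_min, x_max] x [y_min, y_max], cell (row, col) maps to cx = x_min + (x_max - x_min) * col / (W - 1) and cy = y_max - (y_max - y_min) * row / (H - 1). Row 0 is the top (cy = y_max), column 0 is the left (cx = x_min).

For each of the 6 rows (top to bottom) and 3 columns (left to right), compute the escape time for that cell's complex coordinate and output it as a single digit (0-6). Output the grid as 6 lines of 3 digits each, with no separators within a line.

(row=0, col=0): c = -1.7400 + 1.2700i → escape time 1
(row=0, col=1): c = -1.2650 + 1.2700i → escape time 2
(row=0, col=2): c = -0.7900 + 1.2700i → escape time 3
(row=1, col=0): c = -1.7400 + 1.1040i → escape time 1
(row=1, col=1): c = -1.2650 + 1.1040i → escape time 3
(row=1, col=2): c = -0.7900 + 1.1040i → escape time 3
(row=2, col=0): c = -1.7400 + 0.9380i → escape time 2
(row=2, col=1): c = -1.2650 + 0.9380i → escape time 3
(row=2, col=2): c = -0.7900 + 0.9380i → escape time 3
(row=3, col=0): c = -1.7400 + 0.7720i → escape time 2
(row=3, col=1): c = -1.2650 + 0.7720i → escape time 3
(row=3, col=2): c = -0.7900 + 0.7720i → escape time 4
(row=4, col=0): c = -1.7400 + 0.6060i → escape time 3
(row=4, col=1): c = -1.2650 + 0.6060i → escape time 3
(row=4, col=2): c = -0.7900 + 0.6060i → escape time 5
(row=5, col=0): c = -1.7400 + 0.4400i → escape time 3
(row=5, col=1): c = -1.2650 + 0.4400i → escape time 6
(row=5, col=2): c = -0.7900 + 0.4400i → escape time 6

Answer: 123
133
233
234
335
366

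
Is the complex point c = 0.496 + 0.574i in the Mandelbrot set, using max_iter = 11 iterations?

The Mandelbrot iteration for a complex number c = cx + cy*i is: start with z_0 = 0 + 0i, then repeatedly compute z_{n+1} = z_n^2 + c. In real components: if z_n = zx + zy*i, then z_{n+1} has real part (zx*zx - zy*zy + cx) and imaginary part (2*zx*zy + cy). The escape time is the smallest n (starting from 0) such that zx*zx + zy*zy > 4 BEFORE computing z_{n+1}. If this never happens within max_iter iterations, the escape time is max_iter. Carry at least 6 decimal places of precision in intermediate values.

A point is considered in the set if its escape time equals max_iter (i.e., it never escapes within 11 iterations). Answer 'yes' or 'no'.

z_0 = 0 + 0i, c = 0.4960 + 0.5740i
Iter 1: z = 0.4960 + 0.5740i, |z|^2 = 0.5755
Iter 2: z = 0.4125 + 1.1434i, |z|^2 = 1.4776
Iter 3: z = -0.6412 + 1.5174i, |z|^2 = 2.7136
Iter 4: z = -1.3954 + -1.3719i, |z|^2 = 3.8292
Iter 5: z = 0.5610 + 4.4026i, |z|^2 = 19.6980
Escaped at iteration 5

Answer: no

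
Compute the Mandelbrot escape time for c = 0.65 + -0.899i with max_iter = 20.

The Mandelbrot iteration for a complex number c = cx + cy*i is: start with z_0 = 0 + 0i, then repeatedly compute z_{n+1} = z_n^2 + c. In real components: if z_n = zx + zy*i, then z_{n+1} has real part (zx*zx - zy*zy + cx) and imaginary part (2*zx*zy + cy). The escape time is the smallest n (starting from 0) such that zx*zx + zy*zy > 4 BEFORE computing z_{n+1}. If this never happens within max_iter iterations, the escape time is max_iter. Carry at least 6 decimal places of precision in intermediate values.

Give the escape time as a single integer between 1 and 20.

z_0 = 0 + 0i, c = 0.6500 + -0.8990i
Iter 1: z = 0.6500 + -0.8990i, |z|^2 = 1.2307
Iter 2: z = 0.2643 + -2.0677i, |z|^2 = 4.3452
Escaped at iteration 2

Answer: 2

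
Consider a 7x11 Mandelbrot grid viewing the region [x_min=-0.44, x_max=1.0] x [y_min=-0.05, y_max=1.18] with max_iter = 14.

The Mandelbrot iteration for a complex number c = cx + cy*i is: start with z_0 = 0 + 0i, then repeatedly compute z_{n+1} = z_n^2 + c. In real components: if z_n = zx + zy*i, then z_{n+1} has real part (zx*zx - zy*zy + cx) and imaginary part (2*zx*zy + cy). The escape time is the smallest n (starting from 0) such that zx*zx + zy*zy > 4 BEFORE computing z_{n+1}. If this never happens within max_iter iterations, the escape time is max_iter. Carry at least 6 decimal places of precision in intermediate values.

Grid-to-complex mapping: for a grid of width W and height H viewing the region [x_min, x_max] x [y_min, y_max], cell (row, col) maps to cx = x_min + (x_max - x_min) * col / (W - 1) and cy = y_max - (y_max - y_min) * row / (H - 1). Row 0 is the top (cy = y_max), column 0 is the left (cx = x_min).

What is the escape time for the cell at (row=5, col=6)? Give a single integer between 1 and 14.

Answer: 2

Derivation:
z_0 = 0 + 0i, c = 1.0000 + 0.5650i
Iter 1: z = 1.0000 + 0.5650i, |z|^2 = 1.3192
Iter 2: z = 1.6808 + 1.6950i, |z|^2 = 5.6980
Escaped at iteration 2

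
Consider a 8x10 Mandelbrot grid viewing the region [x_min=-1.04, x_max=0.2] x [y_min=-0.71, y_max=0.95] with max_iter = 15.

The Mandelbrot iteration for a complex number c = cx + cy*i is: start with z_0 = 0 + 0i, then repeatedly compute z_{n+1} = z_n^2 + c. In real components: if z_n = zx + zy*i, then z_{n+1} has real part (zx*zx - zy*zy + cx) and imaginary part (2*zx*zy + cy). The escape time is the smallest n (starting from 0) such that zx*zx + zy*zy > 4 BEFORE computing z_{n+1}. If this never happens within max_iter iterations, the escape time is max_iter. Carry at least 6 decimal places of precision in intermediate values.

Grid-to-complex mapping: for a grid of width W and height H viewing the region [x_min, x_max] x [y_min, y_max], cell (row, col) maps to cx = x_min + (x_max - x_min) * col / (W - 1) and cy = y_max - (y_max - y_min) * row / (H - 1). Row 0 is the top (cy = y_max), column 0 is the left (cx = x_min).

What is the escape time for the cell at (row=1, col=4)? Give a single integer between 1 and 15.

Answer: 8

Derivation:
z_0 = 0 + 0i, c = -0.3314 + 0.7656i
Iter 1: z = -0.3314 + 0.7656i, |z|^2 = 0.6959
Iter 2: z = -0.8077 + 0.2581i, |z|^2 = 0.7189
Iter 3: z = 0.2543 + 0.3486i, |z|^2 = 0.1862
Iter 4: z = -0.3883 + 0.9429i, |z|^2 = 1.0398
Iter 5: z = -1.0696 + 0.0333i, |z|^2 = 1.1452
Iter 6: z = 0.8115 + 0.6943i, |z|^2 = 1.1407
Iter 7: z = -0.1550 + 1.8925i, |z|^2 = 3.6055
Iter 8: z = -3.8889 + 0.1789i, |z|^2 = 15.1557
Escaped at iteration 8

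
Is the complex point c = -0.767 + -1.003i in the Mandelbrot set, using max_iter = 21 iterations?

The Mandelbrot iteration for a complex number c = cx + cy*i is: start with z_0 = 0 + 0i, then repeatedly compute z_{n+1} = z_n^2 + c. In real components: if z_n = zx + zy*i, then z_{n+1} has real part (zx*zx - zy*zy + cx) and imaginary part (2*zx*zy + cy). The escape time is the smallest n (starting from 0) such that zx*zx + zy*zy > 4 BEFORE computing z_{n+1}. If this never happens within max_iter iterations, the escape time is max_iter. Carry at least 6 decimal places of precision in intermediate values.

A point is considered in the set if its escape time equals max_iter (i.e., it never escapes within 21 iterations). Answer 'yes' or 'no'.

Answer: no

Derivation:
z_0 = 0 + 0i, c = -0.7670 + -1.0030i
Iter 1: z = -0.7670 + -1.0030i, |z|^2 = 1.5943
Iter 2: z = -1.1847 + 0.5356i, |z|^2 = 1.6904
Iter 3: z = 0.3497 + -2.2721i, |z|^2 = 5.2846
Escaped at iteration 3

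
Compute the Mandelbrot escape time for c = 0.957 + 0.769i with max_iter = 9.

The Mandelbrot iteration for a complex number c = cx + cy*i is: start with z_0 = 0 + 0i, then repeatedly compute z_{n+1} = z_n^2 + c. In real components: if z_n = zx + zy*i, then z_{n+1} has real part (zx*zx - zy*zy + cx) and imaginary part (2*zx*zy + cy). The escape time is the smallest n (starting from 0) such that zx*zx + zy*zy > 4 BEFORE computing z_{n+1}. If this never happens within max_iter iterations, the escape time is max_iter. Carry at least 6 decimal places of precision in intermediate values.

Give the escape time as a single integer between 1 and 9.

Answer: 2

Derivation:
z_0 = 0 + 0i, c = 0.9570 + 0.7690i
Iter 1: z = 0.9570 + 0.7690i, |z|^2 = 1.5072
Iter 2: z = 1.2815 + 2.2409i, |z|^2 = 6.6637
Escaped at iteration 2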